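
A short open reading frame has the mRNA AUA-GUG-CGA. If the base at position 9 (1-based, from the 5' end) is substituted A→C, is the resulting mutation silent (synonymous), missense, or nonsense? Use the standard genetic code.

silent

Position 9 falls in codon 3: CGA → Arg.
After the substitution the codon is CGC → Arg.
Both encode Arg, so the change is synonymous.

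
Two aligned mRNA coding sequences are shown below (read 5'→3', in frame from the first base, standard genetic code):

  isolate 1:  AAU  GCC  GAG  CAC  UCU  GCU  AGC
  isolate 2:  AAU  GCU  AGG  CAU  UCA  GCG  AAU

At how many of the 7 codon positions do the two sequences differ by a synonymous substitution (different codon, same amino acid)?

4

Codon 1: AAU Asn / AAU Asn — identical.
Codon 2: GCC Ala / GCU Ala — synonymous.
Codon 3: GAG Glu / AGG Arg — nonsynonymous.
Codon 4: CAC His / CAU His — synonymous.
Codon 5: UCU Ser / UCA Ser — synonymous.
Codon 6: GCU Ala / GCG Ala — synonymous.
Codon 7: AGC Ser / AAU Asn — nonsynonymous.
Synonymous differences: 4.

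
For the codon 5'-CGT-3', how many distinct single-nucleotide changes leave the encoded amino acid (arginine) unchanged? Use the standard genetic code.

Position 1: none → 0 synonymous.
Position 2: none → 0 synonymous.
Position 3: CGC, CGA, CGG → 3 synonymous.
Total: 0 + 0 + 3 = 3.

3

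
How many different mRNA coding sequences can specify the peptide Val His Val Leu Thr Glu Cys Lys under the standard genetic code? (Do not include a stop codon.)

6144

Val: 4 codons.
His: 2 codons.
Val: 4 codons.
Leu: 6 codons.
Thr: 4 codons.
Glu: 2 codons.
Cys: 2 codons.
Lys: 2 codons.
4 × 2 × 4 × 6 × 4 × 2 × 2 × 2 = 6144.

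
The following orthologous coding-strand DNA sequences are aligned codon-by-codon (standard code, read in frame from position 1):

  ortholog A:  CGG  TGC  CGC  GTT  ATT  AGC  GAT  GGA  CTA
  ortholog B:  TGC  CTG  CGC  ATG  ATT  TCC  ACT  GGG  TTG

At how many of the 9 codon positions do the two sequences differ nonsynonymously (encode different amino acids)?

4

Codon 1: CGG Arg / TGC Cys — nonsynonymous.
Codon 2: TGC Cys / CTG Leu — nonsynonymous.
Codon 3: CGC Arg / CGC Arg — identical.
Codon 4: GTT Val / ATG Met — nonsynonymous.
Codon 5: ATT Ile / ATT Ile — identical.
Codon 6: AGC Ser / TCC Ser — synonymous.
Codon 7: GAT Asp / ACT Thr — nonsynonymous.
Codon 8: GGA Gly / GGG Gly — synonymous.
Codon 9: CTA Leu / TTG Leu — synonymous.
Nonsynonymous differences: 4.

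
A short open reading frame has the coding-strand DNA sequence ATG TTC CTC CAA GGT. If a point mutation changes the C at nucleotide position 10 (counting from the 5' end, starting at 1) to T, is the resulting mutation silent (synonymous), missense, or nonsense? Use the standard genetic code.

Position 10 falls in codon 4: CAA → Gln.
After the substitution the codon is TAA → Stop.
The new codon is a stop codon, so this is a nonsense mutation.

nonsense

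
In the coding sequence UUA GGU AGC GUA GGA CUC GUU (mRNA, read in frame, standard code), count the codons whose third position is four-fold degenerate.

Codon 1 UUA (Leu): third position 2-fold.
Codon 2 GGU (Gly): third position 4-fold.
Codon 3 AGC (Ser): third position 2-fold.
Codon 4 GUA (Val): third position 4-fold.
Codon 5 GGA (Gly): third position 4-fold.
Codon 6 CUC (Leu): third position 4-fold.
Codon 7 GUU (Val): third position 4-fold.
Four-fold degenerate third positions: 5.

5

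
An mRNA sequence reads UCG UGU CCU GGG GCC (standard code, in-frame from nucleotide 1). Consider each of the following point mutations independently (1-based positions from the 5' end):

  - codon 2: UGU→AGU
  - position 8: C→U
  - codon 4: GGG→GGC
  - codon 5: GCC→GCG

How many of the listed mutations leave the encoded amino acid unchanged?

Codon 2: UGU (Cys) → AGU (Ser) — missense.
Codon 3: CCU (Pro) → CUU (Leu) — missense.
Codon 4: GGG (Gly) → GGC (Gly) — synonymous.
Codon 5: GCC (Ala) → GCG (Ala) — synonymous.
Synonymous: 2 of 4.

2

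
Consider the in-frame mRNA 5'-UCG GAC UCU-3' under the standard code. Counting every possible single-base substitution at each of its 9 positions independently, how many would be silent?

7

Codon 1 (UCG, Ser): 3 synonymous substitutions.
Codon 2 (GAC, Asp): 1 synonymous substitution.
Codon 3 (UCU, Ser): 3 synonymous substitutions.
Total: 3 + 1 + 3 = 7.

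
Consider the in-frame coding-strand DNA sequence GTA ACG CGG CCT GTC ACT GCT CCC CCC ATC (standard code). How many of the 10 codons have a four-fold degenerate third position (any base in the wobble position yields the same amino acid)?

Codon 1 GTA (Val): third position 4-fold.
Codon 2 ACG (Thr): third position 4-fold.
Codon 3 CGG (Arg): third position 4-fold.
Codon 4 CCT (Pro): third position 4-fold.
Codon 5 GTC (Val): third position 4-fold.
Codon 6 ACT (Thr): third position 4-fold.
Codon 7 GCT (Ala): third position 4-fold.
Codon 8 CCC (Pro): third position 4-fold.
Codon 9 CCC (Pro): third position 4-fold.
Codon 10 ATC (Ile): third position 3-fold.
Four-fold degenerate third positions: 9.

9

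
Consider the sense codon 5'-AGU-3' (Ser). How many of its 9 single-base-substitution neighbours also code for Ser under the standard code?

1

Position 1: none → 0 synonymous.
Position 2: none → 0 synonymous.
Position 3: AGC → 1 synonymous.
Total: 0 + 0 + 1 = 1.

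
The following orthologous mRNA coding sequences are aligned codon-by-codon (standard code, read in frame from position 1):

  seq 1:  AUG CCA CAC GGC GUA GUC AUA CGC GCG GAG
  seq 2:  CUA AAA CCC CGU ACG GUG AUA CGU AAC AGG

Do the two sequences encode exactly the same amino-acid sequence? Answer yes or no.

Codon 1: AUG Met / CUA Leu — nonsynonymous.
Codon 2: CCA Pro / AAA Lys — nonsynonymous.
Codon 3: CAC His / CCC Pro — nonsynonymous.
Codon 4: GGC Gly / CGU Arg — nonsynonymous.
Codon 5: GUA Val / ACG Thr — nonsynonymous.
Codon 6: GUC Val / GUG Val — synonymous.
Codon 7: AUA Ile / AUA Ile — identical.
Codon 8: CGC Arg / CGU Arg — synonymous.
Codon 9: GCG Ala / AAC Asn — nonsynonymous.
Codon 10: GAG Glu / AGG Arg — nonsynonymous.
Nonsynonymous differences: 7 → different protein.

no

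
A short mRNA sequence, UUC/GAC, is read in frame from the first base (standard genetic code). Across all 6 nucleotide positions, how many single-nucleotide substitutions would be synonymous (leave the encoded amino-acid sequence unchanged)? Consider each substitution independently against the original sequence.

2

Codon 1 (UUC, Phe): 1 synonymous substitution.
Codon 2 (GAC, Asp): 1 synonymous substitution.
Total: 1 + 1 = 2.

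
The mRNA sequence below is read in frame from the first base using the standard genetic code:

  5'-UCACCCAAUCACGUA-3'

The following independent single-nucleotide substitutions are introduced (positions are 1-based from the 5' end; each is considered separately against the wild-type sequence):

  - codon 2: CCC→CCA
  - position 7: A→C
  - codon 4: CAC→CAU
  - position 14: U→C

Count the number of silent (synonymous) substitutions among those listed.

2

Codon 2: CCC (Pro) → CCA (Pro) — synonymous.
Codon 3: AAU (Asn) → CAU (His) — missense.
Codon 4: CAC (His) → CAU (His) — synonymous.
Codon 5: GUA (Val) → GCA (Ala) — missense.
Synonymous: 2 of 4.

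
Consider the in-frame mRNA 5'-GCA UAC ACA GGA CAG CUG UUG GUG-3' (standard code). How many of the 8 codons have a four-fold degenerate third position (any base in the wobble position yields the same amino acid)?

Codon 1 GCA (Ala): third position 4-fold.
Codon 2 UAC (Tyr): third position 2-fold.
Codon 3 ACA (Thr): third position 4-fold.
Codon 4 GGA (Gly): third position 4-fold.
Codon 5 CAG (Gln): third position 2-fold.
Codon 6 CUG (Leu): third position 4-fold.
Codon 7 UUG (Leu): third position 2-fold.
Codon 8 GUG (Val): third position 4-fold.
Four-fold degenerate third positions: 5.

5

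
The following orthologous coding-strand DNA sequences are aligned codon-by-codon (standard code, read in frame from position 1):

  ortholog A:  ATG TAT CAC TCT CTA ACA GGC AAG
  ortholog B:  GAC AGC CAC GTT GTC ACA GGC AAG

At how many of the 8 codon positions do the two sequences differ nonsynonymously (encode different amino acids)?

Codon 1: ATG Met / GAC Asp — nonsynonymous.
Codon 2: TAT Tyr / AGC Ser — nonsynonymous.
Codon 3: CAC His / CAC His — identical.
Codon 4: TCT Ser / GTT Val — nonsynonymous.
Codon 5: CTA Leu / GTC Val — nonsynonymous.
Codon 6: ACA Thr / ACA Thr — identical.
Codon 7: GGC Gly / GGC Gly — identical.
Codon 8: AAG Lys / AAG Lys — identical.
Nonsynonymous differences: 4.

4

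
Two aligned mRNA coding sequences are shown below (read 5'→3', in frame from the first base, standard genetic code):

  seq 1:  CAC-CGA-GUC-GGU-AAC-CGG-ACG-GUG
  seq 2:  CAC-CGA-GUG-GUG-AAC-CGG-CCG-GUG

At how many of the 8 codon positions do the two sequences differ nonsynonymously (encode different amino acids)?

Codon 1: CAC His / CAC His — identical.
Codon 2: CGA Arg / CGA Arg — identical.
Codon 3: GUC Val / GUG Val — synonymous.
Codon 4: GGU Gly / GUG Val — nonsynonymous.
Codon 5: AAC Asn / AAC Asn — identical.
Codon 6: CGG Arg / CGG Arg — identical.
Codon 7: ACG Thr / CCG Pro — nonsynonymous.
Codon 8: GUG Val / GUG Val — identical.
Nonsynonymous differences: 2.

2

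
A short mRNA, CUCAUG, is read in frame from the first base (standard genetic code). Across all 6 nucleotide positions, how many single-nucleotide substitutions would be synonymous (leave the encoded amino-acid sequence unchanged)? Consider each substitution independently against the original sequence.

Codon 1 (CUC, Leu): 3 synonymous substitutions.
Codon 2 (AUG, Met): 0 synonymous substitutions.
Total: 3 + 0 = 3.

3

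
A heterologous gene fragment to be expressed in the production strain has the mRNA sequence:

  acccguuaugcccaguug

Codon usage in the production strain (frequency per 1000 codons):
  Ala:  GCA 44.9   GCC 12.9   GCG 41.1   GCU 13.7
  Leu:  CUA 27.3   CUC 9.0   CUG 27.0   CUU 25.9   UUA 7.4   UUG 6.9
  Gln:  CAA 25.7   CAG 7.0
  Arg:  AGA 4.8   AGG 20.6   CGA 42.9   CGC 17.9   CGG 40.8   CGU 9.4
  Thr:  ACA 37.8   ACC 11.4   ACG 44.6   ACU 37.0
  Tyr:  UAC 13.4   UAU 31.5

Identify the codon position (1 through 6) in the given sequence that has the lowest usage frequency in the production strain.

Codon 1 ACC (Thr): 11.4 per 1000.
Codon 2 CGU (Arg): 9.4 per 1000.
Codon 3 UAU (Tyr): 31.5 per 1000.
Codon 4 GCC (Ala): 12.9 per 1000.
Codon 5 CAG (Gln): 7.0 per 1000.
Codon 6 UUG (Leu): 6.9 per 1000.
Lowest frequency is 6.9 at codon 6.

6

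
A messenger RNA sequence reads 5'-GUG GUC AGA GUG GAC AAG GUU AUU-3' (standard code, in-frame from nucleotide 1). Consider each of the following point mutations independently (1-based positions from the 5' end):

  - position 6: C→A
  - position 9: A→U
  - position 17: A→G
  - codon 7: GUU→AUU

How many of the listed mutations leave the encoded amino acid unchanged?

Codon 2: GUC (Val) → GUA (Val) — synonymous.
Codon 3: AGA (Arg) → AGU (Ser) — missense.
Codon 6: AAG (Lys) → AGG (Arg) — missense.
Codon 7: GUU (Val) → AUU (Ile) — missense.
Synonymous: 1 of 4.

1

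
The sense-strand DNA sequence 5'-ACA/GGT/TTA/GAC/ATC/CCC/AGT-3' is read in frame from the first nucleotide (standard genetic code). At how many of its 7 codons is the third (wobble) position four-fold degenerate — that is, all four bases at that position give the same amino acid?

Codon 1 ACA (Thr): third position 4-fold.
Codon 2 GGT (Gly): third position 4-fold.
Codon 3 TTA (Leu): third position 2-fold.
Codon 4 GAC (Asp): third position 2-fold.
Codon 5 ATC (Ile): third position 3-fold.
Codon 6 CCC (Pro): third position 4-fold.
Codon 7 AGT (Ser): third position 2-fold.
Four-fold degenerate third positions: 3.

3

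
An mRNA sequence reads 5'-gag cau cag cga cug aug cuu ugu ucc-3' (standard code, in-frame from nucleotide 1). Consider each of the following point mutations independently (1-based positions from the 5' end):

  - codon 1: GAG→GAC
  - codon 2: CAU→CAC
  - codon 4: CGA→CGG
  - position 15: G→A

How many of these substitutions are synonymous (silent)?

3

Codon 1: GAG (Glu) → GAC (Asp) — missense.
Codon 2: CAU (His) → CAC (His) — synonymous.
Codon 4: CGA (Arg) → CGG (Arg) — synonymous.
Codon 5: CUG (Leu) → CUA (Leu) — synonymous.
Synonymous: 3 of 4.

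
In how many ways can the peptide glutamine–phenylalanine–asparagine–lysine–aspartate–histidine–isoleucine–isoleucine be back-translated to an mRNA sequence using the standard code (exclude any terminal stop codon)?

576

Gln: 2 codons.
Phe: 2 codons.
Asn: 2 codons.
Lys: 2 codons.
Asp: 2 codons.
His: 2 codons.
Ile: 3 codons.
Ile: 3 codons.
2 × 2 × 2 × 2 × 2 × 2 × 3 × 3 = 576.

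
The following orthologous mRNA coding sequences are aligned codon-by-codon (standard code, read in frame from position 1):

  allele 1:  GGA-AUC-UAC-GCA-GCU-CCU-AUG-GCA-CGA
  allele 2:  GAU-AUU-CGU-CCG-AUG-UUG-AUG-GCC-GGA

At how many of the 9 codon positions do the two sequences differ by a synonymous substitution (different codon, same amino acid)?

Codon 1: GGA Gly / GAU Asp — nonsynonymous.
Codon 2: AUC Ile / AUU Ile — synonymous.
Codon 3: UAC Tyr / CGU Arg — nonsynonymous.
Codon 4: GCA Ala / CCG Pro — nonsynonymous.
Codon 5: GCU Ala / AUG Met — nonsynonymous.
Codon 6: CCU Pro / UUG Leu — nonsynonymous.
Codon 7: AUG Met / AUG Met — identical.
Codon 8: GCA Ala / GCC Ala — synonymous.
Codon 9: CGA Arg / GGA Gly — nonsynonymous.
Synonymous differences: 2.

2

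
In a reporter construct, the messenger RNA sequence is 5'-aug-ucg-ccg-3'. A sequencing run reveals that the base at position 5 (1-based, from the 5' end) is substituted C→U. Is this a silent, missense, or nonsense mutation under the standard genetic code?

Position 5 falls in codon 2: UCG → Ser.
After the substitution the codon is UUG → Leu.
Ser ≠ Leu, so this is a missense mutation.

missense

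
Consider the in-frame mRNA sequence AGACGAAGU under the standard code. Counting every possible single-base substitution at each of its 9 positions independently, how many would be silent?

Codon 1 (AGA, Arg): 2 synonymous substitutions.
Codon 2 (CGA, Arg): 4 synonymous substitutions.
Codon 3 (AGU, Ser): 1 synonymous substitution.
Total: 2 + 4 + 1 = 7.

7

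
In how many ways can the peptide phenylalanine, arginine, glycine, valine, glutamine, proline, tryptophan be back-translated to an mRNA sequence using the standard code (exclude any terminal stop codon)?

Phe: 2 codons.
Arg: 6 codons.
Gly: 4 codons.
Val: 4 codons.
Gln: 2 codons.
Pro: 4 codons.
Trp: 1 codon.
2 × 6 × 4 × 4 × 2 × 4 × 1 = 1536.

1536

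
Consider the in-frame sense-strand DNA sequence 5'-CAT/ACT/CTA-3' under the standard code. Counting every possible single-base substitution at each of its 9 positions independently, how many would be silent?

Codon 1 (CAT, His): 1 synonymous substitution.
Codon 2 (ACT, Thr): 3 synonymous substitutions.
Codon 3 (CTA, Leu): 4 synonymous substitutions.
Total: 1 + 3 + 4 = 8.

8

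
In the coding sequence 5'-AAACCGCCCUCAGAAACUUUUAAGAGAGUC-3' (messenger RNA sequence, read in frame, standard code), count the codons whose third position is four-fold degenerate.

5

Codon 1 AAA (Lys): third position 2-fold.
Codon 2 CCG (Pro): third position 4-fold.
Codon 3 CCC (Pro): third position 4-fold.
Codon 4 UCA (Ser): third position 4-fold.
Codon 5 GAA (Glu): third position 2-fold.
Codon 6 ACU (Thr): third position 4-fold.
Codon 7 UUU (Phe): third position 2-fold.
Codon 8 AAG (Lys): third position 2-fold.
Codon 9 AGA (Arg): third position 2-fold.
Codon 10 GUC (Val): third position 4-fold.
Four-fold degenerate third positions: 5.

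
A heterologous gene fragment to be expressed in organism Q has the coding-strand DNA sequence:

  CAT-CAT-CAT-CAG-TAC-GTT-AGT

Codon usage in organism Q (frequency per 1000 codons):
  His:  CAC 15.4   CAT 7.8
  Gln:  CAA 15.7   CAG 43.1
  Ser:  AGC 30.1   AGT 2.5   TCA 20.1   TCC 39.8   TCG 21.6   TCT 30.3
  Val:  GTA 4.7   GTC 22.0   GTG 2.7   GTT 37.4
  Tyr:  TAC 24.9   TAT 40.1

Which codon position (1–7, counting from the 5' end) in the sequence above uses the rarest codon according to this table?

7

Codon 1 CAT (His): 7.8 per 1000.
Codon 2 CAT (His): 7.8 per 1000.
Codon 3 CAT (His): 7.8 per 1000.
Codon 4 CAG (Gln): 43.1 per 1000.
Codon 5 TAC (Tyr): 24.9 per 1000.
Codon 6 GTT (Val): 37.4 per 1000.
Codon 7 AGT (Ser): 2.5 per 1000.
Lowest frequency is 2.5 at codon 7.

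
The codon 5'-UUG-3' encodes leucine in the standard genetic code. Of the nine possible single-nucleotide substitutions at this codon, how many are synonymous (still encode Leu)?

Position 1: CUG → 1 synonymous.
Position 2: none → 0 synonymous.
Position 3: UUA → 1 synonymous.
Total: 1 + 0 + 1 = 2.

2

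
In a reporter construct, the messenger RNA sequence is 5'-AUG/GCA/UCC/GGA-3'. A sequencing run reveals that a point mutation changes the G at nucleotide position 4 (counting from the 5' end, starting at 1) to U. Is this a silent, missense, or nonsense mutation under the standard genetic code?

missense

Position 4 falls in codon 2: GCA → Ala.
After the substitution the codon is UCA → Ser.
Ala ≠ Ser, so this is a missense mutation.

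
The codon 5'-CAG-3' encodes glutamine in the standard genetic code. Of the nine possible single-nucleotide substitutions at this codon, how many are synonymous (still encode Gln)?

1

Position 1: none → 0 synonymous.
Position 2: none → 0 synonymous.
Position 3: CAA → 1 synonymous.
Total: 0 + 0 + 1 = 1.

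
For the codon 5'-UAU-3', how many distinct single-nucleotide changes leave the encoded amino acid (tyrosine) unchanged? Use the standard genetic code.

1

Position 1: none → 0 synonymous.
Position 2: none → 0 synonymous.
Position 3: UAC → 1 synonymous.
Total: 0 + 0 + 1 = 1.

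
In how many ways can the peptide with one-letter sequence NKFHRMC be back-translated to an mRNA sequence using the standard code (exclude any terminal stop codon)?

192

Asn: 2 codons.
Lys: 2 codons.
Phe: 2 codons.
His: 2 codons.
Arg: 6 codons.
Met: 1 codon.
Cys: 2 codons.
2 × 2 × 2 × 2 × 6 × 1 × 2 = 192.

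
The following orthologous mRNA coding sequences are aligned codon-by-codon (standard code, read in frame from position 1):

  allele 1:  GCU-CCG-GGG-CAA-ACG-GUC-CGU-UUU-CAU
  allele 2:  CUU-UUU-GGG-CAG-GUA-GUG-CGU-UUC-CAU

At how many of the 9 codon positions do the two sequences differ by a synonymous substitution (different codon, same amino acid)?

Codon 1: GCU Ala / CUU Leu — nonsynonymous.
Codon 2: CCG Pro / UUU Phe — nonsynonymous.
Codon 3: GGG Gly / GGG Gly — identical.
Codon 4: CAA Gln / CAG Gln — synonymous.
Codon 5: ACG Thr / GUA Val — nonsynonymous.
Codon 6: GUC Val / GUG Val — synonymous.
Codon 7: CGU Arg / CGU Arg — identical.
Codon 8: UUU Phe / UUC Phe — synonymous.
Codon 9: CAU His / CAU His — identical.
Synonymous differences: 3.

3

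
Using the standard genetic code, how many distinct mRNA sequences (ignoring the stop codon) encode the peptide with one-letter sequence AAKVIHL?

Ala: 4 codons.
Ala: 4 codons.
Lys: 2 codons.
Val: 4 codons.
Ile: 3 codons.
His: 2 codons.
Leu: 6 codons.
4 × 4 × 2 × 4 × 3 × 2 × 6 = 4608.

4608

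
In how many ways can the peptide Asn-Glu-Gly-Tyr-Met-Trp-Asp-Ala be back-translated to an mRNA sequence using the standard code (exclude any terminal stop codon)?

256

Asn: 2 codons.
Glu: 2 codons.
Gly: 4 codons.
Tyr: 2 codons.
Met: 1 codon.
Trp: 1 codon.
Asp: 2 codons.
Ala: 4 codons.
2 × 2 × 4 × 2 × 1 × 1 × 2 × 4 = 256.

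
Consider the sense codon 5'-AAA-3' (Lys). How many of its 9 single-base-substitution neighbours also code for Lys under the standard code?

1

Position 1: none → 0 synonymous.
Position 2: none → 0 synonymous.
Position 3: AAG → 1 synonymous.
Total: 0 + 0 + 1 = 1.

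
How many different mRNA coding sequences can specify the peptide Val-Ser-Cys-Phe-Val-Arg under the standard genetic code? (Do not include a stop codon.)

Val: 4 codons.
Ser: 6 codons.
Cys: 2 codons.
Phe: 2 codons.
Val: 4 codons.
Arg: 6 codons.
4 × 6 × 2 × 2 × 4 × 6 = 2304.

2304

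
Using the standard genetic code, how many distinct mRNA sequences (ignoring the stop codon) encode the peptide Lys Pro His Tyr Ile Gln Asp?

Lys: 2 codons.
Pro: 4 codons.
His: 2 codons.
Tyr: 2 codons.
Ile: 3 codons.
Gln: 2 codons.
Asp: 2 codons.
2 × 4 × 2 × 2 × 3 × 2 × 2 = 384.

384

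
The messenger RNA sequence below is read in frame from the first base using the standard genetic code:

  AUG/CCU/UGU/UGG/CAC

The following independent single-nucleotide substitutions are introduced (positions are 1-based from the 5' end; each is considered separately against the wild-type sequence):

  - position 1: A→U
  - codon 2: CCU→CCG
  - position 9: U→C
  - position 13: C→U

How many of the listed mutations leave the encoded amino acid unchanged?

Codon 1: AUG (Met) → UUG (Leu) — missense.
Codon 2: CCU (Pro) → CCG (Pro) — synonymous.
Codon 3: UGU (Cys) → UGC (Cys) — synonymous.
Codon 5: CAC (His) → UAC (Tyr) — missense.
Synonymous: 2 of 4.

2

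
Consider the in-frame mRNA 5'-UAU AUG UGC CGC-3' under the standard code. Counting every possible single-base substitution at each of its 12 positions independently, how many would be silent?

Codon 1 (UAU, Tyr): 1 synonymous substitution.
Codon 2 (AUG, Met): 0 synonymous substitutions.
Codon 3 (UGC, Cys): 1 synonymous substitution.
Codon 4 (CGC, Arg): 3 synonymous substitutions.
Total: 1 + 0 + 1 + 3 = 5.

5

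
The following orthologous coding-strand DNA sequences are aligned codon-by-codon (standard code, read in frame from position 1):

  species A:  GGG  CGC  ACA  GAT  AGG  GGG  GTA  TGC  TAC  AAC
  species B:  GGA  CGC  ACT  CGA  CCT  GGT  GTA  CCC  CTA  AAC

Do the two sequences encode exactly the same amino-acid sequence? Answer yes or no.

no

Codon 1: GGG Gly / GGA Gly — synonymous.
Codon 2: CGC Arg / CGC Arg — identical.
Codon 3: ACA Thr / ACT Thr — synonymous.
Codon 4: GAT Asp / CGA Arg — nonsynonymous.
Codon 5: AGG Arg / CCT Pro — nonsynonymous.
Codon 6: GGG Gly / GGT Gly — synonymous.
Codon 7: GTA Val / GTA Val — identical.
Codon 8: TGC Cys / CCC Pro — nonsynonymous.
Codon 9: TAC Tyr / CTA Leu — nonsynonymous.
Codon 10: AAC Asn / AAC Asn — identical.
Nonsynonymous differences: 4 → different protein.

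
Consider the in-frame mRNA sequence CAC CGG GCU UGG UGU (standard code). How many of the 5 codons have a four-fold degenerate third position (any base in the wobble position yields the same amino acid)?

Codon 1 CAC (His): third position 2-fold.
Codon 2 CGG (Arg): third position 4-fold.
Codon 3 GCU (Ala): third position 4-fold.
Codon 4 UGG (Trp): third position 1-fold.
Codon 5 UGU (Cys): third position 2-fold.
Four-fold degenerate third positions: 2.

2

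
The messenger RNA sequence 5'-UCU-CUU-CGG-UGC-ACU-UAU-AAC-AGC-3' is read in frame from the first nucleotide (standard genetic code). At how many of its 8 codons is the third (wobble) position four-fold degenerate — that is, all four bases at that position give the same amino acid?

4

Codon 1 UCU (Ser): third position 4-fold.
Codon 2 CUU (Leu): third position 4-fold.
Codon 3 CGG (Arg): third position 4-fold.
Codon 4 UGC (Cys): third position 2-fold.
Codon 5 ACU (Thr): third position 4-fold.
Codon 6 UAU (Tyr): third position 2-fold.
Codon 7 AAC (Asn): third position 2-fold.
Codon 8 AGC (Ser): third position 2-fold.
Four-fold degenerate third positions: 4.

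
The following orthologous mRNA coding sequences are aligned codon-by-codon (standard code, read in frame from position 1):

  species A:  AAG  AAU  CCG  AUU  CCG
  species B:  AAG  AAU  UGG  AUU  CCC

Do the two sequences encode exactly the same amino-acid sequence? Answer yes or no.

no

Codon 1: AAG Lys / AAG Lys — identical.
Codon 2: AAU Asn / AAU Asn — identical.
Codon 3: CCG Pro / UGG Trp — nonsynonymous.
Codon 4: AUU Ile / AUU Ile — identical.
Codon 5: CCG Pro / CCC Pro — synonymous.
Nonsynonymous differences: 1 → different protein.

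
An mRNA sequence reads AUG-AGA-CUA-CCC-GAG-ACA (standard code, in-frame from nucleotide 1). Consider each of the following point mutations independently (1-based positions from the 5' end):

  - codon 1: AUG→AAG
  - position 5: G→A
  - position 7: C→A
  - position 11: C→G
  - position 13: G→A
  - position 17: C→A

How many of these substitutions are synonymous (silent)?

0

Codon 1: AUG (Met) → AAG (Lys) — missense.
Codon 2: AGA (Arg) → AAA (Lys) — missense.
Codon 3: CUA (Leu) → AUA (Ile) — missense.
Codon 4: CCC (Pro) → CGC (Arg) — missense.
Codon 5: GAG (Glu) → AAG (Lys) — missense.
Codon 6: ACA (Thr) → AAA (Lys) — missense.
Synonymous: 0 of 6.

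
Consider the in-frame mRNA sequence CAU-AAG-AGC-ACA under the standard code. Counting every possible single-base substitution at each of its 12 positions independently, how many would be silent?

6

Codon 1 (CAU, His): 1 synonymous substitution.
Codon 2 (AAG, Lys): 1 synonymous substitution.
Codon 3 (AGC, Ser): 1 synonymous substitution.
Codon 4 (ACA, Thr): 3 synonymous substitutions.
Total: 1 + 1 + 1 + 3 = 6.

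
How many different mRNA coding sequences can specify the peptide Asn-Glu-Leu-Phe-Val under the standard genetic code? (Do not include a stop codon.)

192

Asn: 2 codons.
Glu: 2 codons.
Leu: 6 codons.
Phe: 2 codons.
Val: 4 codons.
2 × 2 × 6 × 2 × 4 = 192.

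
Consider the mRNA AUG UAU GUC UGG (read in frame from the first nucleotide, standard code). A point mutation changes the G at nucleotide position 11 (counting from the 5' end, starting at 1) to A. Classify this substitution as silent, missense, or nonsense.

Position 11 falls in codon 4: UGG → Trp.
After the substitution the codon is UAG → Stop.
The new codon is a stop codon, so this is a nonsense mutation.

nonsense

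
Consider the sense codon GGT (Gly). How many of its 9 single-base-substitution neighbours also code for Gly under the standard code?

Position 1: none → 0 synonymous.
Position 2: none → 0 synonymous.
Position 3: GGC, GGA, GGG → 3 synonymous.
Total: 0 + 0 + 3 = 3.

3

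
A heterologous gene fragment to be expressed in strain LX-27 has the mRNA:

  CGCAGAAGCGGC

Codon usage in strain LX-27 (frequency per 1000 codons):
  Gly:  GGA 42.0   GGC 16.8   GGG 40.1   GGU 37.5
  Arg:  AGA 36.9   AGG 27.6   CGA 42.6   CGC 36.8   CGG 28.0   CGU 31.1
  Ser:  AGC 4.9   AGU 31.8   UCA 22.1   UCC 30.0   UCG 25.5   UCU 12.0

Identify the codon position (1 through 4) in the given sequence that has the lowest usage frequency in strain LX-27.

3

Codon 1 CGC (Arg): 36.8 per 1000.
Codon 2 AGA (Arg): 36.9 per 1000.
Codon 3 AGC (Ser): 4.9 per 1000.
Codon 4 GGC (Gly): 16.8 per 1000.
Lowest frequency is 4.9 at codon 3.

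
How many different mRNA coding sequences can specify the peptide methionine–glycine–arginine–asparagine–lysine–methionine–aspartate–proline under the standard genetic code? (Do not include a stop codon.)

Met: 1 codon.
Gly: 4 codons.
Arg: 6 codons.
Asn: 2 codons.
Lys: 2 codons.
Met: 1 codon.
Asp: 2 codons.
Pro: 4 codons.
1 × 4 × 6 × 2 × 2 × 1 × 2 × 4 = 768.

768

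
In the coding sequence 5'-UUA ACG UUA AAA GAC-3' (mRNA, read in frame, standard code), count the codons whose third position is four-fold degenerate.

1

Codon 1 UUA (Leu): third position 2-fold.
Codon 2 ACG (Thr): third position 4-fold.
Codon 3 UUA (Leu): third position 2-fold.
Codon 4 AAA (Lys): third position 2-fold.
Codon 5 GAC (Asp): third position 2-fold.
Four-fold degenerate third positions: 1.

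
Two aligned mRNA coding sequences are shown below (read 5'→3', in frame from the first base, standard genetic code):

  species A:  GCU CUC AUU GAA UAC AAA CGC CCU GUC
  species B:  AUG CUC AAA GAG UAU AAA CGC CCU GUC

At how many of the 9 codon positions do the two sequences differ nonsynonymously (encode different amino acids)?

2

Codon 1: GCU Ala / AUG Met — nonsynonymous.
Codon 2: CUC Leu / CUC Leu — identical.
Codon 3: AUU Ile / AAA Lys — nonsynonymous.
Codon 4: GAA Glu / GAG Glu — synonymous.
Codon 5: UAC Tyr / UAU Tyr — synonymous.
Codon 6: AAA Lys / AAA Lys — identical.
Codon 7: CGC Arg / CGC Arg — identical.
Codon 8: CCU Pro / CCU Pro — identical.
Codon 9: GUC Val / GUC Val — identical.
Nonsynonymous differences: 2.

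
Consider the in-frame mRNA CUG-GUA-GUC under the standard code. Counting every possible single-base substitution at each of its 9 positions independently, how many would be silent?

10

Codon 1 (CUG, Leu): 4 synonymous substitutions.
Codon 2 (GUA, Val): 3 synonymous substitutions.
Codon 3 (GUC, Val): 3 synonymous substitutions.
Total: 4 + 3 + 3 = 10.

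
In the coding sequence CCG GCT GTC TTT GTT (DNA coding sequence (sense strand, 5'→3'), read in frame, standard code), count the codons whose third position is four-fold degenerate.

4

Codon 1 CCG (Pro): third position 4-fold.
Codon 2 GCT (Ala): third position 4-fold.
Codon 3 GTC (Val): third position 4-fold.
Codon 4 TTT (Phe): third position 2-fold.
Codon 5 GTT (Val): third position 4-fold.
Four-fold degenerate third positions: 4.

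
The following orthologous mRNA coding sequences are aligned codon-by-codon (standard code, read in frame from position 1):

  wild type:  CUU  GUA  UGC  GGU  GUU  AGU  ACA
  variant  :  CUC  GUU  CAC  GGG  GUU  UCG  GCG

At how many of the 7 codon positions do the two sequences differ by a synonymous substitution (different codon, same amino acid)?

Codon 1: CUU Leu / CUC Leu — synonymous.
Codon 2: GUA Val / GUU Val — synonymous.
Codon 3: UGC Cys / CAC His — nonsynonymous.
Codon 4: GGU Gly / GGG Gly — synonymous.
Codon 5: GUU Val / GUU Val — identical.
Codon 6: AGU Ser / UCG Ser — synonymous.
Codon 7: ACA Thr / GCG Ala — nonsynonymous.
Synonymous differences: 4.

4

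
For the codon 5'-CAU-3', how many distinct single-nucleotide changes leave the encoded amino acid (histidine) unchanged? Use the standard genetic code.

Position 1: none → 0 synonymous.
Position 2: none → 0 synonymous.
Position 3: CAC → 1 synonymous.
Total: 0 + 0 + 1 = 1.

1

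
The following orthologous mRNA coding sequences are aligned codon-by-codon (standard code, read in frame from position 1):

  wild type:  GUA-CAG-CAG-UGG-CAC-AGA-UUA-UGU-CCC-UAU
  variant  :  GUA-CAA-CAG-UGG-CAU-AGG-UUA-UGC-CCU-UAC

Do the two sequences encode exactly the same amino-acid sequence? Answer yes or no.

Codon 1: GUA Val / GUA Val — identical.
Codon 2: CAG Gln / CAA Gln — synonymous.
Codon 3: CAG Gln / CAG Gln — identical.
Codon 4: UGG Trp / UGG Trp — identical.
Codon 5: CAC His / CAU His — synonymous.
Codon 6: AGA Arg / AGG Arg — synonymous.
Codon 7: UUA Leu / UUA Leu — identical.
Codon 8: UGU Cys / UGC Cys — synonymous.
Codon 9: CCC Pro / CCU Pro — synonymous.
Codon 10: UAU Tyr / UAC Tyr — synonymous.
Nonsynonymous differences: 0 → same protein.

yes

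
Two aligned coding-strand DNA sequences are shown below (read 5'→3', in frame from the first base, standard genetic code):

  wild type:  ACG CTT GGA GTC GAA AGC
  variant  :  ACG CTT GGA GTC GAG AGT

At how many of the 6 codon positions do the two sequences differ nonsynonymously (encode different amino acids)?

Codon 1: ACG Thr / ACG Thr — identical.
Codon 2: CTT Leu / CTT Leu — identical.
Codon 3: GGA Gly / GGA Gly — identical.
Codon 4: GTC Val / GTC Val — identical.
Codon 5: GAA Glu / GAG Glu — synonymous.
Codon 6: AGC Ser / AGT Ser — synonymous.
Nonsynonymous differences: 0.

0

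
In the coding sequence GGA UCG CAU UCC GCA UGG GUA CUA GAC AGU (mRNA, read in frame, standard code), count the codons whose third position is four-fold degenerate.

6

Codon 1 GGA (Gly): third position 4-fold.
Codon 2 UCG (Ser): third position 4-fold.
Codon 3 CAU (His): third position 2-fold.
Codon 4 UCC (Ser): third position 4-fold.
Codon 5 GCA (Ala): third position 4-fold.
Codon 6 UGG (Trp): third position 1-fold.
Codon 7 GUA (Val): third position 4-fold.
Codon 8 CUA (Leu): third position 4-fold.
Codon 9 GAC (Asp): third position 2-fold.
Codon 10 AGU (Ser): third position 2-fold.
Four-fold degenerate third positions: 6.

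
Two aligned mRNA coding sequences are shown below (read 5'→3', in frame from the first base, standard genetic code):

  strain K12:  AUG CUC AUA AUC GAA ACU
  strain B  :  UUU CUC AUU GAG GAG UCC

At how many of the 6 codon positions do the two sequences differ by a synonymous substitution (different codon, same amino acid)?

2

Codon 1: AUG Met / UUU Phe — nonsynonymous.
Codon 2: CUC Leu / CUC Leu — identical.
Codon 3: AUA Ile / AUU Ile — synonymous.
Codon 4: AUC Ile / GAG Glu — nonsynonymous.
Codon 5: GAA Glu / GAG Glu — synonymous.
Codon 6: ACU Thr / UCC Ser — nonsynonymous.
Synonymous differences: 2.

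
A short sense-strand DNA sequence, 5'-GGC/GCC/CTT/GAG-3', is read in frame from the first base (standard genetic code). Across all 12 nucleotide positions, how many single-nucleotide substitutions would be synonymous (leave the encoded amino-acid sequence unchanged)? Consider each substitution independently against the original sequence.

10

Codon 1 (GGC, Gly): 3 synonymous substitutions.
Codon 2 (GCC, Ala): 3 synonymous substitutions.
Codon 3 (CTT, Leu): 3 synonymous substitutions.
Codon 4 (GAG, Glu): 1 synonymous substitution.
Total: 3 + 3 + 3 + 1 = 10.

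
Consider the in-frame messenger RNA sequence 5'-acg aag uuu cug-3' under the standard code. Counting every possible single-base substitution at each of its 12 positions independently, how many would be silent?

9

Codon 1 (ACG, Thr): 3 synonymous substitutions.
Codon 2 (AAG, Lys): 1 synonymous substitution.
Codon 3 (UUU, Phe): 1 synonymous substitution.
Codon 4 (CUG, Leu): 4 synonymous substitutions.
Total: 3 + 1 + 1 + 4 = 9.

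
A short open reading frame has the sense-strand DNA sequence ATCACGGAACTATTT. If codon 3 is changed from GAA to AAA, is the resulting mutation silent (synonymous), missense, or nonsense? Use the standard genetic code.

Position 7 falls in codon 3: GAA → Glu.
After the substitution the codon is AAA → Lys.
Glu ≠ Lys, so this is a missense mutation.

missense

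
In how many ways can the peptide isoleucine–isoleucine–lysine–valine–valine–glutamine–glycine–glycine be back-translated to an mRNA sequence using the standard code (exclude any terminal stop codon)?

Ile: 3 codons.
Ile: 3 codons.
Lys: 2 codons.
Val: 4 codons.
Val: 4 codons.
Gln: 2 codons.
Gly: 4 codons.
Gly: 4 codons.
3 × 3 × 2 × 4 × 4 × 2 × 4 × 4 = 9216.

9216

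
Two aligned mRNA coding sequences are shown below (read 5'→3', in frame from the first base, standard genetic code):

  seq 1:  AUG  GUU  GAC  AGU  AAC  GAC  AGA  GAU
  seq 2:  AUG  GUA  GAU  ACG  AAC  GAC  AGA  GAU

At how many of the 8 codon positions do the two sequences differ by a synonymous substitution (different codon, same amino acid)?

2

Codon 1: AUG Met / AUG Met — identical.
Codon 2: GUU Val / GUA Val — synonymous.
Codon 3: GAC Asp / GAU Asp — synonymous.
Codon 4: AGU Ser / ACG Thr — nonsynonymous.
Codon 5: AAC Asn / AAC Asn — identical.
Codon 6: GAC Asp / GAC Asp — identical.
Codon 7: AGA Arg / AGA Arg — identical.
Codon 8: GAU Asp / GAU Asp — identical.
Synonymous differences: 2.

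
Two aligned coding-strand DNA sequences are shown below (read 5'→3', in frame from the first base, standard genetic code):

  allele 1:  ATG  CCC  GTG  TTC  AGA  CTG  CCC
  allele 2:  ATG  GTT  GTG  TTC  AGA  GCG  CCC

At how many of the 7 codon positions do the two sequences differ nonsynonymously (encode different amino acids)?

2

Codon 1: ATG Met / ATG Met — identical.
Codon 2: CCC Pro / GTT Val — nonsynonymous.
Codon 3: GTG Val / GTG Val — identical.
Codon 4: TTC Phe / TTC Phe — identical.
Codon 5: AGA Arg / AGA Arg — identical.
Codon 6: CTG Leu / GCG Ala — nonsynonymous.
Codon 7: CCC Pro / CCC Pro — identical.
Nonsynonymous differences: 2.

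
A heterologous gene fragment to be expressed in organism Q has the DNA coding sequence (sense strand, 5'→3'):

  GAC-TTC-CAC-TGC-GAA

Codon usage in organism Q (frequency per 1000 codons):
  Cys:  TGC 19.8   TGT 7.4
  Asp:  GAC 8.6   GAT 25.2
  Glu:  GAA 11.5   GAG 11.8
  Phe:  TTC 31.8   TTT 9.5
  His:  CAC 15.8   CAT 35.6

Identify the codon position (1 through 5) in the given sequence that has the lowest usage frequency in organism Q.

Codon 1 GAC (Asp): 8.6 per 1000.
Codon 2 TTC (Phe): 31.8 per 1000.
Codon 3 CAC (His): 15.8 per 1000.
Codon 4 TGC (Cys): 19.8 per 1000.
Codon 5 GAA (Glu): 11.5 per 1000.
Lowest frequency is 8.6 at codon 1.

1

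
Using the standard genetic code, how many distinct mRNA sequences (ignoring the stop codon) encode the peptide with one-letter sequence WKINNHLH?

576

Trp: 1 codon.
Lys: 2 codons.
Ile: 3 codons.
Asn: 2 codons.
Asn: 2 codons.
His: 2 codons.
Leu: 6 codons.
His: 2 codons.
1 × 2 × 3 × 2 × 2 × 2 × 6 × 2 = 576.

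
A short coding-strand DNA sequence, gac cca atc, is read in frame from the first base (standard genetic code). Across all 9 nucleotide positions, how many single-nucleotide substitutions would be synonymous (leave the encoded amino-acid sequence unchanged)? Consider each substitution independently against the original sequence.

Codon 1 (GAC, Asp): 1 synonymous substitution.
Codon 2 (CCA, Pro): 3 synonymous substitutions.
Codon 3 (ATC, Ile): 2 synonymous substitutions.
Total: 1 + 3 + 2 = 6.

6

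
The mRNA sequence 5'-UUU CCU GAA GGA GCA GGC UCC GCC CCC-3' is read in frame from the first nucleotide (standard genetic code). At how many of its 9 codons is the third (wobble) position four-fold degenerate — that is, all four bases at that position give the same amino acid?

7

Codon 1 UUU (Phe): third position 2-fold.
Codon 2 CCU (Pro): third position 4-fold.
Codon 3 GAA (Glu): third position 2-fold.
Codon 4 GGA (Gly): third position 4-fold.
Codon 5 GCA (Ala): third position 4-fold.
Codon 6 GGC (Gly): third position 4-fold.
Codon 7 UCC (Ser): third position 4-fold.
Codon 8 GCC (Ala): third position 4-fold.
Codon 9 CCC (Pro): third position 4-fold.
Four-fold degenerate third positions: 7.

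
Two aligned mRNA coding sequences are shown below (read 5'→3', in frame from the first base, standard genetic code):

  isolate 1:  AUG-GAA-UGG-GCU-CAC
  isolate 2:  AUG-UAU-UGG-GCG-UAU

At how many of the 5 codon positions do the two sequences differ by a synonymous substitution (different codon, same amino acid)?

Codon 1: AUG Met / AUG Met — identical.
Codon 2: GAA Glu / UAU Tyr — nonsynonymous.
Codon 3: UGG Trp / UGG Trp — identical.
Codon 4: GCU Ala / GCG Ala — synonymous.
Codon 5: CAC His / UAU Tyr — nonsynonymous.
Synonymous differences: 1.

1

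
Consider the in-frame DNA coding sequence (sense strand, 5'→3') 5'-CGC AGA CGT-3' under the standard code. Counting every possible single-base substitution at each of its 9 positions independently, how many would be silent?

8

Codon 1 (CGC, Arg): 3 synonymous substitutions.
Codon 2 (AGA, Arg): 2 synonymous substitutions.
Codon 3 (CGT, Arg): 3 synonymous substitutions.
Total: 3 + 2 + 3 = 8.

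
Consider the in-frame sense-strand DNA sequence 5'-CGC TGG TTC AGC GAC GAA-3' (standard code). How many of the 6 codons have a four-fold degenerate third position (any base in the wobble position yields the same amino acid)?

1

Codon 1 CGC (Arg): third position 4-fold.
Codon 2 TGG (Trp): third position 1-fold.
Codon 3 TTC (Phe): third position 2-fold.
Codon 4 AGC (Ser): third position 2-fold.
Codon 5 GAC (Asp): third position 2-fold.
Codon 6 GAA (Glu): third position 2-fold.
Four-fold degenerate third positions: 1.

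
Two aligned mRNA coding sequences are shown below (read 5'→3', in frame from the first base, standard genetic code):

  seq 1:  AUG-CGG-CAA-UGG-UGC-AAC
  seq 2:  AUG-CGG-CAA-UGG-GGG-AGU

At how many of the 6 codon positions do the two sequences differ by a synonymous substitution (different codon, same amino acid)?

Codon 1: AUG Met / AUG Met — identical.
Codon 2: CGG Arg / CGG Arg — identical.
Codon 3: CAA Gln / CAA Gln — identical.
Codon 4: UGG Trp / UGG Trp — identical.
Codon 5: UGC Cys / GGG Gly — nonsynonymous.
Codon 6: AAC Asn / AGU Ser — nonsynonymous.
Synonymous differences: 0.

0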